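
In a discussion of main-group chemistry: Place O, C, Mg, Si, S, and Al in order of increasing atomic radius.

O < C < S < Si < Al < Mg

C is in period 2, group 14; O is in period 2, group 16; Mg is in period 3, group 2; Al is in period 3, group 13; Si is in period 3, group 14; S is in period 3, group 16.
Radius decreases left→right (rising Z_eff, same n) and increases top→bottom (higher n).
Neither a single period nor a single group — weigh both effects.
C > O: C lies to the left of O in period 2, so the across-period effect alone puts C larger.
S > C: period and group pull opposite ways; the down-group shift dominates (103 vs 75 pm).
Si > S: both are in period 3; the period trend gives Si the larger value.
Al > Si: Al lies to the left of Si in period 3, so the across-period effect alone puts Al larger.
Mg > Al: Mg lies to the left of Al in period 3, so the across-period effect alone puts Mg larger.
Tabulated atomic radius (pm): C 75, O 63, Mg 139, Al 126, Si 116, S 103.
So from smallest to largest: O < C < S < Si < Al < Mg.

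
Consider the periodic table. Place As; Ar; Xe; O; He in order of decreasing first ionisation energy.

He > Ar > O > Xe > As

Removing the outermost electron gets harder across a period and easier down a group.
Neither a single period nor a single group — weigh both effects.
Xe > As: period and group pull opposite ways; the across-period shift dominates (1170 vs 947 kJ/mol).
O > Xe: period and group pull opposite ways; the down-group shift dominates (1314 vs 1170 kJ/mol).
Ar > O: period and group pull opposite ways; the across-period shift dominates (1521 vs 1314 kJ/mol).
He > Ar: they share group 18; the group trend gives He the larger value.
Tabulated first ionization energy (kJ/mol): He 2372, O 1314, Ar 1521, As 947, Xe 1170.
So from highest to lowest: He > Ar > O > Xe > As.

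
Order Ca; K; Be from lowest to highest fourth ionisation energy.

K < Ca < Be

Consider each +3 ion: Ca³⁺ is already 1 electron into the core; K³⁺ is already 2 electrons into the core; Be³⁺ is already 1 electron into the core.
All of these are removing an electron from a noble-gas core or deeper; the smaller core (lower principal quantum number) is held far more tightly, and within a period the higher nuclear charge binds the same core more tightly.
The numbers (kJ/mol): Ca 6491, K 5877, Be 21007.
Putting it together, IE_4: K < Ca < Be.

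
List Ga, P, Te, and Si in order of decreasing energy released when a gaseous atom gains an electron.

Te > Si > P > Ga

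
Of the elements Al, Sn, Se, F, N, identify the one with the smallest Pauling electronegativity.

N is in period 2, group 15; F is in period 2, group 17; Al is in period 3, group 13; Se is in period 4, group 16; Sn is in period 5, group 14.
EN rises left→right (higher Z_eff, smaller atoms) and falls top→bottom (larger, more shielded atoms).
Neither a single period nor a single group — weigh both effects.
Sn > Al: period and group pull opposite ways; the across-period shift dominates (1.96 vs 1.61).
Se > Sn: both effects reinforce here, so Se is clearly the higher of the two.
N > Se: the two effects oppose for this pair; the down-group effect wins (3.04 vs 2.55).
F > N: both are in period 2; the period trend gives F the larger value.
For reference (Pauling): N 3.04, F 3.98, Al 1.61, Se 2.55, Sn 1.96.
The smallest Pauling electronegativity among these belongs to Al.

Al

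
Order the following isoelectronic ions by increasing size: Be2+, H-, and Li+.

All of these have 2 electrons, so size is governed by nuclear charge alone: the more protons, the stronger the pull on the same electron cloud, and the smaller the ion.
Nuclear charges: Be2+ (Z=4), Li+ (Z=3), H- (Z=1).
Smallest to largest: Be2+ < Li+ < H-.

Be2+, Li+, H-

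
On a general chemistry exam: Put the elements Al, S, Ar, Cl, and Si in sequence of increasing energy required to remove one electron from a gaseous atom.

First ionization energy rises across a period (greater Z_eff holds electrons more tightly) and falls down a group (valence electrons are farther from the nucleus).
All lie in period 3, so first ionization energy increases left to right.
So from lowest to highest: Al < Si < S < Cl < Ar.

Al, Si, S, Cl, Ar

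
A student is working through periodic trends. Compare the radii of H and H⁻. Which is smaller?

H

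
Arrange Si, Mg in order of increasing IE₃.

Si < Mg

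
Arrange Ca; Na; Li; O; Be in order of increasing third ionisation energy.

After 2 electrons have been removed, what remains? Ca²⁺ is the bare [Ar] core; Na²⁺ is already 1 electron into the core; Li²⁺ is already 1 electron into the core; O²⁺ still has 4 valence electrons; Be²⁺ is the bare [He] core.
Usually core removal costs more than valence removal, but here the competition is close: a tightly held n=2 valence electron can cost more to remove than an n=3 core electron, so the actual values have to decide it.
The numbers (kJ/mol): Ca 4912, Na 6910, Li 11815, O 5300, Be 14849.
Overall IE_3 order: Ca < O < Na < Li < Be.

Ca < O < Na < Li < Be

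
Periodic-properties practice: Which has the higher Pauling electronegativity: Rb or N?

N

N is in period 2, group 15; Rb is in period 5, group 1.
Smaller atoms with higher effective nuclear charge are more electronegative.
Neither a single period nor a single group — weigh both effects.
N > Rb: both effects reinforce here, so N is clearly the higher of the two.
For reference (Pauling): N 3.04, Rb 0.82.
So N has the higher Pauling electronegativity (N > Rb).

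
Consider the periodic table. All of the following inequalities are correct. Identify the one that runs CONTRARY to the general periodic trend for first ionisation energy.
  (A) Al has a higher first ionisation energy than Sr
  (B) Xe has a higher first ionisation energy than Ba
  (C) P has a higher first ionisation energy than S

The general trend: first ionisation energy increases across a period and decreases down a group.
(A) Al (period 3, group 13) vs Sr (period 5, group 2): the stated order agrees with the simple trend.
(B) Xe (period 5, group 18) vs Ba (period 6, group 2): the stated order agrees with the simple trend.
(C) P (period 3, group 15) vs S (period 3, group 16): the stated order contradicts the simple trend.
The exception is (C): S (3p⁴) ionizes more easily than half-filled P (3p³) because the paired 3p electron in S is pushed out by e⁻–e⁻ repulsion.

(C)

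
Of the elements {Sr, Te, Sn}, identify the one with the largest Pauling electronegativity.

Te

EN rises left→right (higher Z_eff, smaller atoms) and falls top→bottom (larger, more shielded atoms).
All lie in period 5, so electronegativity increases left to right.
The largest Pauling electronegativity among these belongs to Te.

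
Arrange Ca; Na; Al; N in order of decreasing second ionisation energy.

Na > N > Al > Ca

IE_2 is the cost of taking one more electron from the +1 cation: Ca⁺ still has 1 valence electron; Na⁺ is the bare [Ne] core; Al⁺ still has 2 valence electrons; N⁺ still has 4 valence electrons.
Core electrons are held far more tightly than valence electrons, so Na tops the IE_2 order.
Valence configurations: Ca⁺ [Ar]4s¹, Al⁺ [Ne]3s², N⁺ [He]2s²2p².
Tabulated IE_2 (kJ/mol): Ca 1145, Na 4562, Al 1817, N 2856.
Putting it together, IE_2: Ca < Al < N < Na.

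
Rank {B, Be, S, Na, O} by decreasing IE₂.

Na > O > B > S > Be

IE_2 is the cost of taking one more electron from the +1 cation: B⁺ still has 2 valence electrons; Be⁺ still has 1 valence electron; S⁺ still has 5 valence electrons; Na⁺ is the bare [Ne] core; O⁺ still has 5 valence electrons.
Breaking into a closed-shell core is much more expensive than removing a leftover valence electron — Na has the largest IE_2 here.
Valence configurations: B⁺ [He]2s², Be⁺ [He]2s¹, S⁺ [Ne]3s²3p³, O⁺ [He]2s²2p³.
The numbers (kJ/mol): B 2427, Be 1757, S 2252, Na 4562, O 3388.
Overall IE_2 order: Be < S < B < O < Na.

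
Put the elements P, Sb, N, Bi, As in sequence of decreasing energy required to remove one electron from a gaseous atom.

N > P > As > Sb > Bi

N is in period 2, group 15; P is in period 3, group 15; As is in period 4, group 15; Sb is in period 5, group 15; Bi is in period 6, group 15.
First ionization energy rises across a period (greater Z_eff holds electrons more tightly) and falls down a group (valence electrons are farther from the nucleus).
All are in group 15, so first ionization energy increases up the group.
So from highest to lowest: N > P > As > Sb > Bi.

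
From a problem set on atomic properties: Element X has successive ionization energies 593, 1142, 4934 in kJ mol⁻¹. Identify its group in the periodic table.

Group 2

Look for the largest jump between consecutive ionization energies: IE3/IE2 ≈ 4.3, far larger than any earlier ratio.
That jump marks the point where a core electron is being removed. So the atom has 2 valence electrons.
A main-group element with 2 valence electrons is in group 2.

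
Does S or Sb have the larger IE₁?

S

First ionization energy rises across a period (greater Z_eff holds electrons more tightly) and falls down a group (valence electrons are farther from the nucleus).
Neither a single period nor a single group — weigh both effects.
S > Sb: both effects reinforce here, so S is clearly the higher of the two.
Tabulated first ionization energy (kJ/mol): S 1000, Sb 831.
So S has the larger IE₁ (S > Sb).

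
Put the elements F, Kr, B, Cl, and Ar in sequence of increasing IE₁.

B is in period 2, group 13; F is in period 2, group 17; Cl is in period 3, group 17; Ar is in period 3, group 18; Kr is in period 4, group 18.
Across a period the outer electron is held more tightly (higher IE₁); down a group it sits in a higher shell, more shielded, and comes off more easily.
These span different periods and groups, so the two trends combine.
Cl > B: the two effects oppose for this pair; the across-period effect wins (1251 vs 801 kJ/mol).
Kr > Cl: the two effects oppose for this pair; the across-period effect wins (1351 vs 1251 kJ/mol).
Ar > Kr: Ar sits above Kr in group 18, so the down-group effect alone puts Ar higher.
F > Ar: the two effects oppose for this pair; the down-group effect wins (1681 vs 1521 kJ/mol).
For reference (kJ/mol): B 801, F 1681, Cl 1251, Ar 1521, Kr 1351.
So from lowest to highest: B < Cl < Kr < Ar < F.

B < Cl < Kr < Ar < F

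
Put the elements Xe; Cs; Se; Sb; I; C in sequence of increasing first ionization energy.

C is in period 2, group 14; Se is in period 4, group 16; Sb is in period 5, group 15; I is in period 5, group 17; Xe is in period 5, group 18; Cs is in period 6, group 1.
First ionization energy rises across a period (greater Z_eff holds electrons more tightly) and falls down a group (valence electrons are farther from the nucleus).
These span different periods and groups, so the two trends combine.
Sb > Cs: both effects reinforce here, so Sb is clearly the higher of the two.
Se > Sb: relative to Sb, both the across-period and down-group shifts push Se's first ionization energy up.
I > Se: period and group pull opposite ways; the across-period shift dominates (1008 vs 941 kJ/mol).
C > I: the two effects oppose for this pair; the down-group effect wins (1086 vs 1008 kJ/mol).
Xe > C: the two effects oppose for this pair; the across-period effect wins (1170 vs 1086 kJ/mol).
Approximate values (kJ/mol): C 1086, Se 941, Sb 831, I 1008, Xe 1170, Cs 376.
So from lowest to highest: Cs < Sb < Se < I < C < Xe.

Cs < Sb < Se < I < C < Xe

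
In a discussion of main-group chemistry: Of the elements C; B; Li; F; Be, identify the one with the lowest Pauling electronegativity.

Smaller atoms with higher effective nuclear charge are more electronegative.
All lie in period 2, so electronegativity increases left to right.
The lowest Pauling electronegativity among these belongs to Li.

Li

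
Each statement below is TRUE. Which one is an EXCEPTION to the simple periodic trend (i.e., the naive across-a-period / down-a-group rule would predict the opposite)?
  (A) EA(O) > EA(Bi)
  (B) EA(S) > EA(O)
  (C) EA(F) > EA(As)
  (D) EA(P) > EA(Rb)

(B)

The general trend: electron affinity increases across a period and decreases down a group.
(A) O (period 2, group 16) vs Bi (period 6, group 15): the stated order agrees with the simple trend.
(B) S (period 3, group 16) vs O (period 2, group 16): the stated order contradicts the simple trend.
(C) F (period 2, group 17) vs As (period 4, group 15): the stated order agrees with the simple trend.
(D) P (period 3, group 15) vs Rb (period 5, group 1): the stated order agrees with the simple trend.
The exception is (B): the compact 2p subshell of O repels the added electron more than S's larger 3p does.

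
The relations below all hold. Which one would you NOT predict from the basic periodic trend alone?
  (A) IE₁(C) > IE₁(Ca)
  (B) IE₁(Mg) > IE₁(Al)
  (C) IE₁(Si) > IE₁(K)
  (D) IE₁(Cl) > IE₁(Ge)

The general trend: first ionisation energy increases across a period and decreases down a group.
(A) C (period 2, group 14) vs Ca (period 4, group 2): the stated order agrees with the simple trend.
(B) Mg (period 3, group 2) vs Al (period 3, group 13): the stated order contradicts the simple trend.
(C) Si (period 3, group 14) vs K (period 4, group 1): the stated order agrees with the simple trend.
(D) Cl (period 3, group 17) vs Ge (period 4, group 14): the stated order agrees with the simple trend.
The exception is (B): Al's single 3p electron is easier to remove than one from Mg's filled 3s².

(B)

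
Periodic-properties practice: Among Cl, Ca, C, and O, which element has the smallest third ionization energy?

Cl

After 2 electrons have been removed, what remains? Cl²⁺ still has 5 valence electrons; Ca²⁺ is the bare [Ar] core; C²⁺ still has 2 valence electrons; O²⁺ still has 4 valence electrons.
Usually core removal costs more than valence removal, but here the competition is close: a tightly held n=2 valence electron can cost more to remove than an n=3 core electron, so the actual values have to decide it.
Valence configurations: Cl²⁺ [Ne]3s²3p³, C²⁺ [He]2s², O²⁺ [He]2s²2p².
The numbers (kJ/mol): Cl 3822, Ca 4912, C 4620, O 5300.
Hence IE_3: Cl < C < Ca < O.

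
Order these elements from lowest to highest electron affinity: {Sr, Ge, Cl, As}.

Sr < As < Ge < Cl

Cl is in period 3, group 17; Ge is in period 4, group 14; As is in period 4, group 15; Sr is in period 5, group 2.
Adding an electron releases more energy for atoms nearer the top right (short of the noble gases).
Here both period and group differ, so the two effects have to be weighed against each other.
As > Sr: both effects reinforce here, so As is clearly the higher of the two.
Ge > As: this pair runs against the simple trend — see the exception note.
Cl > Ge: both effects reinforce here, so Cl is clearly the higher of the two.
Note the exception: Ge has a higher electron affinity than As, contrary to the simple trend — adding an electron to As's half-filled 4p³ is unfavourable, so Ge (4p²) has the more exothermic EA.
For reference (kJ/mol): Cl 349, Ge 119, As 78, Sr 5.
So from lowest to highest: Sr < As < Ge < Cl.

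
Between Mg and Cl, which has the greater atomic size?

Mg

Mg is in period 3, group 2; Cl is in period 3, group 17.
Atomic radius shrinks across a period as nuclear charge pulls the same shell inward, and grows down a group as new shells are added.
All lie in period 3, so atomic radius increases right to left.
So Mg has the greater atomic size (Mg > Cl).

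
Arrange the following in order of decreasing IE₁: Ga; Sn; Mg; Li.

Li is in period 2, group 1; Mg is in period 3, group 2; Ga is in period 4, group 13; Sn is in period 5, group 14.
Removing the outermost electron gets harder across a period and easier down a group.
A diagonal step moves right (one effect) and down (the opposite effect) at once.
Ga > Li: the two effects oppose for this pair; the across-period effect wins (579 vs 520 kJ/mol).
Sn > Ga: period and group pull opposite ways; the across-period shift dominates (709 vs 579 kJ/mol).
Mg > Sn: the two effects oppose for this pair; the down-group effect wins (738 vs 709 kJ/mol).
For reference (kJ/mol): Li 520, Mg 738, Ga 579, Sn 709.
So from highest to lowest: Mg > Sn > Ga > Li.

Mg > Sn > Ga > Li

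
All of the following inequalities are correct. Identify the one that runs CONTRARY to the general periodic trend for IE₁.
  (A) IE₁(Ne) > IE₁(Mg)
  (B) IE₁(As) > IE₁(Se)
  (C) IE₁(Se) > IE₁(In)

(B)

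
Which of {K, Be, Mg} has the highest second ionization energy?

K

The second ionization energy removes an electron from the +1 ion. For each element: K⁺ is the bare [Ar] core; Be⁺ still has 1 valence electron; Mg⁺ still has 1 valence electron.
Pulling an electron out of a noble-gas core costs far more than removing a remaining valence electron, so K sits at the high end of IE_2.
Valence configurations: Be⁺ [He]2s¹, Mg⁺ [Ne]3s¹.
The numbers (kJ/mol): K 3052, Be 1757, Mg 1451.
Putting it together, IE_2: Mg < Be < K.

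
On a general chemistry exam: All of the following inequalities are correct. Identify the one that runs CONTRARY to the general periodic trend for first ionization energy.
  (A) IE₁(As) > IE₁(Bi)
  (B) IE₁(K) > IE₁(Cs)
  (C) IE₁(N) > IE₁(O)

The general trend: first ionization energy increases across a period and decreases down a group.
(A) As (period 4, group 15) vs Bi (period 6, group 15): the stated order agrees with the simple trend.
(B) K (period 4, group 1) vs Cs (period 6, group 1): the stated order agrees with the simple trend.
(C) N (period 2, group 15) vs O (period 2, group 16): the stated order contradicts the simple trend.
The exception is (C): pairing an electron in O's 2p⁴ costs repulsion energy, so O ionizes more easily than half-filled N (2p³).

(C)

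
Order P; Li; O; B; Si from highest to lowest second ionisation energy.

Li > O > B > P > Si

After 1 electron has been removed, what remains? P⁺ still has 4 valence electrons; Li⁺ is the bare [He] core; O⁺ still has 5 valence electrons; B⁺ still has 2 valence electrons; Si⁺ still has 3 valence electrons.
Breaking into a closed-shell core is much more expensive than removing a leftover valence electron — Li has the largest IE_2 here.
Valence configurations: P⁺ [Ne]3s²3p², O⁺ [He]2s²2p³, B⁺ [He]2s², Si⁺ [Ne]3s²3p¹.
Tabulated IE_2 (kJ/mol): P 1907, Li 7298, O 3388, B 2427, Si 1577.
So the second ionization energies run Si < P < B < O < Li.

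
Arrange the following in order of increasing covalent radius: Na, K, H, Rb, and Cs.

H < Na < K < Rb < Cs

H is in period 1, group 1; Na is in period 3, group 1; K is in period 4, group 1; Rb is in period 5, group 1; Cs is in period 6, group 1.
Radius decreases left→right (rising Z_eff, same n) and increases top→bottom (higher n).
All are in group 1, so atomic radius increases down the group.
So from smallest to largest: H < Na < K < Rb < Cs.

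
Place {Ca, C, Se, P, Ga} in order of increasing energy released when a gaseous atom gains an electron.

C is in period 2, group 14; P is in period 3, group 15; Ca is in period 4, group 2; Ga is in period 4, group 13; Se is in period 4, group 16.
Electron affinity generally becomes more exothermic across a period toward the halogens and less exothermic down a group.
Neither a single period nor a single group — weigh both effects.
Ga > Ca: both are in period 4; the period trend gives Ga the larger value.
P > Ga: both effects reinforce here, so P is clearly the higher of the two.
C > P: the two effects oppose for this pair; the down-group effect wins (122 vs 72 kJ/mol).
Se > C: period and group pull opposite ways; the across-period shift dominates (195 vs 122 kJ/mol).
Tabulated electron affinity (kJ/mol): C 122, P 72, Ca 2, Ga 29, Se 195.
So from lowest to highest: Ca < Ga < P < C < Se.

Ca < Ga < P < C < Se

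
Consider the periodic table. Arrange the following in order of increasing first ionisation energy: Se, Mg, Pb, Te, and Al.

Al < Pb < Mg < Te < Se

Mg is in period 3, group 2; Al is in period 3, group 13; Se is in period 4, group 16; Te is in period 5, group 16; Pb is in period 6, group 14.
Across a period the outer electron is held more tightly (higher IE₁); down a group it sits in a higher shell, more shielded, and comes off more easily.
Here both period and group differ, so the two effects have to be weighed against each other.
Pb > Al: period and group pull opposite ways; the across-period shift dominates (716 vs 578 kJ/mol).
Mg > Pb: period and group pull opposite ways; the down-group shift dominates (738 vs 716 kJ/mol).
Te > Mg: the two effects oppose for this pair; the across-period effect wins (869 vs 738 kJ/mol).
Se > Te: Se sits above Te in group 16, so the down-group effect alone puts Se higher.
Note the exception: Mg has a higher first ionization energy than Al, contrary to the simple trend — Al's single 3p electron is easier to remove than one from Mg's filled 3s².
For reference (kJ/mol): Mg 738, Al 578, Se 941, Te 869, Pb 716.
So from lowest to highest: Al < Pb < Mg < Te < Se.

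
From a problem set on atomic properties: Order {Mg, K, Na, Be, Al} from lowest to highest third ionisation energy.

After 2 electrons have been removed, what remains? Mg²⁺ is the bare [Ne] core; K²⁺ is already 1 electron into the core; Na²⁺ is already 1 electron into the core; Be²⁺ is the bare [He] core; Al²⁺ still has 1 valence electron.
Breaking into a closed-shell core is much more expensive than removing a leftover valence electron — K, Na, Mg and Be have the largest IE_3 here.
The numbers (kJ/mol): Mg 7733, K 4420, Na 6910, Be 14849, Al 2745.
Putting it together, IE_3: Al < K < Na < Mg < Be.

Al, K, Na, Mg, Be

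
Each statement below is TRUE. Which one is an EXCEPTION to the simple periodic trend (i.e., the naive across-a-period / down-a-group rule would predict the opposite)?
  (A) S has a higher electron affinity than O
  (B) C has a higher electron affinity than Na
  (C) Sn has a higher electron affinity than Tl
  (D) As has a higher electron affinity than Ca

(A)

The general trend: electron affinity increases across a period and decreases down a group.
(A) S (period 3, group 16) vs O (period 2, group 16): the stated order contradicts the simple trend.
(B) C (period 2, group 14) vs Na (period 3, group 1): the stated order agrees with the simple trend.
(C) Sn (period 5, group 14) vs Tl (period 6, group 13): the stated order agrees with the simple trend.
(D) As (period 4, group 15) vs Ca (period 4, group 2): the stated order agrees with the simple trend.
The exception is (A): the compact 2p subshell of O repels the added electron more than S's larger 3p does.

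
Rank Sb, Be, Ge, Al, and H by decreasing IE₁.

H is in period 1, group 1; Be is in period 2, group 2; Al is in period 3, group 13; Ge is in period 4, group 14; Sb is in period 5, group 15.
First ionization energy rises across a period (greater Z_eff holds electrons more tightly) and falls down a group (valence electrons are farther from the nucleus).
These sit on a diagonal, where the across-period and down-group effects partly cancel.
Ge > Al: period and group pull opposite ways; the across-period shift dominates (762 vs 578 kJ/mol).
Sb > Ge: the two effects oppose for this pair; the across-period effect wins (831 vs 762 kJ/mol).
Be > Sb: the two effects oppose for this pair; the down-group effect wins (900 vs 831 kJ/mol).
H > Be: period and group pull opposite ways; the down-group shift dominates (1312 vs 900 kJ/mol).
Approximate values (kJ/mol): H 1312, Be 900, Al 578, Ge 762, Sb 831.
So from highest to lowest: H > Be > Sb > Ge > Al.

H, Be, Sb, Ge, Al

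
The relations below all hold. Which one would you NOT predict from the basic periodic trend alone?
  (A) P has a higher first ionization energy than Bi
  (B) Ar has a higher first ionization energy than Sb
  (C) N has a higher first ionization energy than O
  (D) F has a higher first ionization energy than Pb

The general trend: first ionization energy increases across a period and decreases down a group.
(A) P (period 3, group 15) vs Bi (period 6, group 15): the stated order agrees with the simple trend.
(B) Ar (period 3, group 18) vs Sb (period 5, group 15): the stated order agrees with the simple trend.
(C) N (period 2, group 15) vs O (period 2, group 16): the stated order contradicts the simple trend.
(D) F (period 2, group 17) vs Pb (period 6, group 14): the stated order agrees with the simple trend.
The exception is (C): pairing an electron in O's 2p⁴ costs repulsion energy, so O ionizes more easily than half-filled N (2p³).

(C)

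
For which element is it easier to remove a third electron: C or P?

IE_3 is the cost of taking one more electron from the +2 cation: C²⁺ still has 2 valence electrons; P²⁺ still has 3 valence electrons.
All are still removing valence electrons, so compare the +2 ions as you would atoms: IE_3 generally rises across a period (higher Z_eff) and falls down a group (larger shell), subject to the usual subshell exceptions.
Valence configurations: C²⁺ [He]2s², P²⁺ [Ne]3s²3p¹.
Approximate IE_3 values (kJ/mol): C 4620, P 2914.
Overall IE_3 order: P < C.

P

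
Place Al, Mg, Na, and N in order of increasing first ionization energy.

Na < Al < Mg < N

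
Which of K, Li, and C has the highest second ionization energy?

IE_2 is the cost of taking one more electron from the +1 cation: K⁺ is the bare [Ar] core; Li⁺ is the bare [He] core; C⁺ still has 3 valence electrons.
Pulling an electron out of a noble-gas core costs far more than removing a remaining valence electron, so K and Li sit at the high end of IE_2.
Tabulated IE_2 (kJ/mol): K 3052, Li 7298, C 2353.
So the second ionization energies run C < K < Li.

Li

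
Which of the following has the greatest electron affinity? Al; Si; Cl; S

Cl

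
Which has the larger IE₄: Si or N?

N

After 3 electrons have been removed, what remains? Si³⁺ still has 1 valence electron; N³⁺ still has 2 valence electrons.
All are still removing valence electrons, so compare the +3 ions as you would atoms: IE_4 generally rises across a period (higher Z_eff) and falls down a group (larger shell), subject to the usual subshell exceptions.
Valence configurations: Si³⁺ [Ne]3s¹, N³⁺ [He]2s².
Tabulated IE_4 (kJ/mol): Si 4356, N 7475.
So the fourth ionization energies run Si < N.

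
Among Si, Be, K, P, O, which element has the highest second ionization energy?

The second ionization energy removes an electron from the +1 ion. For each element: Si⁺ still has 3 valence electrons; Be⁺ still has 1 valence electron; K⁺ is the bare [Ar] core; P⁺ still has 4 valence electrons; O⁺ still has 5 valence electrons.
Usually core removal costs more than valence removal, but here the competition is close: a tightly held n=2 valence electron can cost more to remove than an n=3 core electron, so the actual values have to decide it.
Valence configurations: Si⁺ [Ne]3s²3p¹, Be⁺ [He]2s¹, P⁺ [Ne]3s²3p², O⁺ [He]2s²2p³.
The numbers (kJ/mol): Si 1577, Be 1757, K 3052, P 1907, O 3388.
Overall IE_2 order: Si < Be < P < K < O.

O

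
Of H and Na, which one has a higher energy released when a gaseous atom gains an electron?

H

H is in period 1, group 1; Na is in period 3, group 1.
EA tends to increase across a period and decrease down a group, though the pattern is less regular than for IE or radius.
All are in group 1, so electron affinity increases up the group.
So H has the higher energy released when a gaseous atom gains an electron (H > Na).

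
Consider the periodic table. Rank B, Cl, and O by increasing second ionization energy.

After 1 electron has been removed, what remains? B⁺ still has 2 valence electrons; Cl⁺ still has 6 valence electrons; O⁺ still has 5 valence electrons.
All are still removing valence electrons, so compare the +1 ions as you would atoms: IE_2 generally rises across a period (higher Z_eff) and falls down a group (larger shell), subject to the usual subshell exceptions.
Valence configurations: B⁺ [He]2s², Cl⁺ [Ne]3s²3p⁴, O⁺ [He]2s²2p³.
Tabulated IE_2 (kJ/mol): B 2427, Cl 2298, O 3388.
Hence IE_2: Cl < B < O.

Cl < B < O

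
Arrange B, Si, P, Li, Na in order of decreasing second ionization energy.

Consider each +1 ion: B⁺ still has 2 valence electrons; Si⁺ still has 3 valence electrons; P⁺ still has 4 valence electrons; Li⁺ is the bare [He] core; Na⁺ is the bare [Ne] core.
Breaking into a closed-shell core is much more expensive than removing a leftover valence electron — Na and Li have the largest IE_2 here.
Valence configurations: B⁺ [He]2s², Si⁺ [Ne]3s²3p¹, P⁺ [Ne]3s²3p².
Tabulated IE_2 (kJ/mol): B 2427, Si 1577, P 1907, Li 7298, Na 4562.
So the second ionization energies run Si < P < B < Na < Li.

Li > Na > B > P > Si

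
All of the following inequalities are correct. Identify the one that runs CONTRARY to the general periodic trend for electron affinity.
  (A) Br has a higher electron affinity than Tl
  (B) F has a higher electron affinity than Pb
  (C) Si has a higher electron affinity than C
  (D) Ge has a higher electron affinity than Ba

(C)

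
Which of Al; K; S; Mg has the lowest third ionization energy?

Al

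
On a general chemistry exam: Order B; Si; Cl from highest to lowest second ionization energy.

IE_2 is the cost of taking one more electron from the +1 cation: B⁺ still has 2 valence electrons; Si⁺ still has 3 valence electrons; Cl⁺ still has 6 valence electrons.
All are still removing valence electrons, so compare the +1 ions as you would atoms: IE_2 generally rises across a period (higher Z_eff) and falls down a group (larger shell), subject to the usual subshell exceptions.
Valence configurations: B⁺ [He]2s², Si⁺ [Ne]3s²3p¹, Cl⁺ [Ne]3s²3p⁴.
The numbers (kJ/mol): B 2427, Si 1577, Cl 2298.
So the second ionization energies run Si < Cl < B.

B, Cl, Si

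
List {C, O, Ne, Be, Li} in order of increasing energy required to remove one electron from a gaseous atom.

Li < Be < C < O < Ne

Li is in period 2, group 1; Be is in period 2, group 2; C is in period 2, group 14; O is in period 2, group 16; Ne is in period 2, group 18.
IE₁ increases left→right with effective nuclear charge and decreases top→bottom as the valence shell moves farther out.
All lie in period 2, so first ionization energy increases left to right.
So from lowest to highest: Li < Be < C < O < Ne.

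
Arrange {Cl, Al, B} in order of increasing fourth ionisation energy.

After 3 electrons have been removed, what remains? Cl³⁺ still has 4 valence electrons; Al³⁺ is the bare [Ne] core; B³⁺ is the bare [He] core.
Breaking into a closed-shell core is much more expensive than removing a leftover valence electron — Al and B have the largest IE_4 here.
Tabulated IE_4 (kJ/mol): Cl 5159, Al 11577, B 25026.
Overall IE_4 order: Cl < Al < B.

Cl, Al, B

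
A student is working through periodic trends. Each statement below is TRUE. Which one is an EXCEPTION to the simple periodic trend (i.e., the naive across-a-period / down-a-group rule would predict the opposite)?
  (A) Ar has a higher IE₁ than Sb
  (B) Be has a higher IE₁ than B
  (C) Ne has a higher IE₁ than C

(B)

The general trend: IE₁ increases across a period and decreases down a group.
(A) Ar (period 3, group 18) vs Sb (period 5, group 15): the stated order agrees with the simple trend.
(B) Be (period 2, group 2) vs B (period 2, group 13): the stated order contradicts the simple trend.
(C) Ne (period 2, group 18) vs C (period 2, group 14): the stated order agrees with the simple trend.
The exception is (B): removing B's lone 2p electron is easier than breaking Be's filled 2s².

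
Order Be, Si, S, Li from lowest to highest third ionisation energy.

After 2 electrons have been removed, what remains? Be²⁺ is the bare [He] core; Si²⁺ still has 2 valence electrons; S²⁺ still has 4 valence electrons; Li²⁺ is already 1 electron into the core.
Breaking into a closed-shell core is much more expensive than removing a leftover valence electron — Li and Be have the largest IE_3 here.
Valence configurations: Si²⁺ [Ne]3s², S²⁺ [Ne]3s²3p².
Approximate IE_3 values (kJ/mol): Be 14849, Si 3232, S 3357, Li 11815.
Overall IE_3 order: Si < S < Li < Be.

Si < S < Li < Be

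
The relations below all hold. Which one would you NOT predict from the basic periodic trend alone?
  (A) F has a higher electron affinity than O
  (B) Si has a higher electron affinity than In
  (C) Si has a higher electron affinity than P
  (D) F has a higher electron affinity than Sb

The general trend: electron affinity increases across a period and decreases down a group.
(A) F (period 2, group 17) vs O (period 2, group 16): the stated order agrees with the simple trend.
(B) Si (period 3, group 14) vs In (period 5, group 13): the stated order agrees with the simple trend.
(C) Si (period 3, group 14) vs P (period 3, group 15): the stated order contradicts the simple trend.
(D) F (period 2, group 17) vs Sb (period 5, group 15): the stated order agrees with the simple trend.
The exception is (C): adding an electron to P's half-filled 3p³ is unfavourable, so Si (3p²) has the more exothermic EA.

(C)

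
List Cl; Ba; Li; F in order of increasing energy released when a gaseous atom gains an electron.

Li is in period 2, group 1; F is in period 2, group 17; Cl is in period 3, group 17; Ba is in period 6, group 2.
EA tends to increase across a period and decrease down a group, though the pattern is less regular than for IE or radius.
Here both period and group differ, so the two effects have to be weighed against each other.
Li > Ba: the two effects oppose for this pair; the down-group effect wins (60 vs 14 kJ/mol).
F > Li: both are in period 2; the period trend gives F the larger value.
Cl > F: this pair runs against the simple trend — see the exception note.
Note the exception: Cl has a higher electron affinity than F, contrary to the simple trend — F's small 2p subshell makes the incoming electron feel strong e⁻–e⁻ repulsion, so Cl actually releases more energy on gaining an electron.
For reference (kJ/mol): Li 60, F 328, Cl 349, Ba 14.
So from lowest to highest: Ba < Li < F < Cl.

Ba, Li, F, Cl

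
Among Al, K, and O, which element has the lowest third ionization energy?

Al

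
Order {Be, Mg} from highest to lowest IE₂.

Be, Mg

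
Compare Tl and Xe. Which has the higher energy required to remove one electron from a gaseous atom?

Xe

Xe is in period 5, group 18; Tl is in period 6, group 13.
Removing the outermost electron gets harder across a period and easier down a group.
Neither a single period nor a single group — weigh both effects.
Xe > Tl: both effects reinforce here, so Xe is clearly the higher of the two.
Tabulated first ionization energy (kJ/mol): Xe 1170, Tl 589.
So Xe has the higher energy required to remove one electron from a gaseous atom (Xe > Tl).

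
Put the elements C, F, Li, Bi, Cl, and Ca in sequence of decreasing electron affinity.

Cl > F > C > Bi > Li > Ca

Li is in period 2, group 1; C is in period 2, group 14; F is in period 2, group 17; Cl is in period 3, group 17; Ca is in period 4, group 2; Bi is in period 6, group 15.
Adding an electron releases more energy for atoms nearer the top right (short of the noble gases).
These span different periods and groups, so the two trends combine.
Li > Ca: the two effects oppose for this pair; the down-group effect wins (60 vs 2 kJ/mol).
Bi > Li: period and group pull opposite ways; the across-period shift dominates (91 vs 60 kJ/mol).
C > Bi: the two effects oppose for this pair; the down-group effect wins (122 vs 91 kJ/mol).
F > C: F lies to the right of C in period 2, so the across-period effect alone puts F higher.
Cl > F: this pair runs against the simple trend — see the exception note.
Note the exception: Cl has a higher electron affinity than F, contrary to the simple trend — F's small 2p subshell makes the incoming electron feel strong e⁻–e⁻ repulsion, so Cl actually releases more energy on gaining an electron.
Approximate values (kJ/mol): Li 60, C 122, F 328, Cl 349, Ca 2, Bi 91.
So from highest to lowest: Cl > F > C > Bi > Li > Ca.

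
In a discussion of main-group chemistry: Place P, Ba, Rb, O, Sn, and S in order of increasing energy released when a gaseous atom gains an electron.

Ba < Rb < P < Sn < O < S

EA tends to increase across a period and decrease down a group, though the pattern is less regular than for IE or radius.
Neither a single period nor a single group — weigh both effects.
Rb > Ba: period and group pull opposite ways; the down-group shift dominates (47 vs 14 kJ/mol).
P > Rb: relative to Rb, both the across-period and down-group shifts push P's electron affinity up.
Sn > P: this pair runs against the simple trend — see the exception note.
O > Sn: relative to Sn, both the across-period and down-group shifts push O's electron affinity up.
S > O: this pair runs against the simple trend — see the exception note.
Note the exception: Sn has a higher electron affinity than P, contrary to the simple trend — adding an electron to P's half-filled np³ subshell costs electron-pairing energy.
Note the exception: S has a higher electron affinity than O, contrary to the simple trend — the compact 2p subshell of O repels the added electron more than S's larger 3p does.
For reference (kJ/mol): O 141, P 72, S 200, Rb 47, Sn 107, Ba 14.
So from lowest to highest: Ba < Rb < P < Sn < O < S.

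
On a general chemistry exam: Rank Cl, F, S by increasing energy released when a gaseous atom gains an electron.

F is in period 2, group 17; S is in period 3, group 16; Cl is in period 3, group 17.
EA tends to increase across a period and decrease down a group, though the pattern is less regular than for IE or radius.
These span different periods and groups, so the two trends combine.
F > S: both effects reinforce here, so F is clearly the higher of the two.
Cl > F: this pair runs against the simple trend — see the exception note.
Note the exception: Cl has a higher electron affinity than F, contrary to the simple trend — F's small 2p subshell makes the incoming electron feel strong e⁻–e⁻ repulsion, so Cl actually releases more energy on gaining an electron.
Approximate values (kJ/mol): F 328, S 200, Cl 349.
So from lowest to highest: S < F < Cl.

S, F, Cl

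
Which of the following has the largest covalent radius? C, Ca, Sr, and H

H is in period 1, group 1; C is in period 2, group 14; Ca is in period 4, group 2; Sr is in period 5, group 2.
Across a period the added protons contract the valence shell; down a group each new principal shell makes the atom larger.
Neither a single period nor a single group — weigh both effects.
C > H: the two effects oppose for this pair; the down-group effect wins (75 vs 32 pm).
Ca > C: both effects reinforce here, so Ca is clearly the larger of the two.
Sr > Ca: they share group 2; the group trend gives Sr the larger value.
Approximate values (pm): H 32, C 75, Ca 171, Sr 185.
The largest covalent radius among these belongs to Sr.

Sr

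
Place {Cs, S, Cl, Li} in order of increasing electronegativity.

Cs, Li, S, Cl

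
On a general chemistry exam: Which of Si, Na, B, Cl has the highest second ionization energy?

Consider each +1 ion: Si⁺ still has 3 valence electrons; Na⁺ is the bare [Ne] core; B⁺ still has 2 valence electrons; Cl⁺ still has 6 valence electrons.
Breaking into a closed-shell core is much more expensive than removing a leftover valence electron — Na has the largest IE_2 here.
Valence configurations: Si⁺ [Ne]3s²3p¹, B⁺ [He]2s², Cl⁺ [Ne]3s²3p⁴.
Approximate IE_2 values (kJ/mol): Si 1577, Na 4562, B 2427, Cl 2298.
So the second ionization energies run Si < Cl < B < Na.

Na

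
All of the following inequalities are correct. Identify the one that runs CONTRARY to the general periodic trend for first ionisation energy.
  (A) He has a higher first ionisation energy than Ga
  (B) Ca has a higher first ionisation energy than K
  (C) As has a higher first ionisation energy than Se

(C)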